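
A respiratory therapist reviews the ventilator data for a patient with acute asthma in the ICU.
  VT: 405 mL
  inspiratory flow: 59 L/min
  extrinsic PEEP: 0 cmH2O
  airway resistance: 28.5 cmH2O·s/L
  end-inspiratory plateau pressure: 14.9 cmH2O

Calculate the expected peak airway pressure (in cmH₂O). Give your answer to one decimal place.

42.9

Flow: 59 L/min ÷ 60 = 0.9833 L/s.
PIP = Pplat + Raw × flow = 14.9 + 28.5 × 0.9833 = 14.9 + 28.024 = 42.924 cmH2O.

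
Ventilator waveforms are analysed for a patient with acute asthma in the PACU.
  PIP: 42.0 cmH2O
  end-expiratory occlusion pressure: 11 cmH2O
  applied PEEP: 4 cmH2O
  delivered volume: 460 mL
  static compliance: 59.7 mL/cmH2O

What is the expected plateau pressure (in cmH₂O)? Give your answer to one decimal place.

18.7

End-expiratory occlusion gives total PEEP = 11 cmH2O (intrinsic PEEP = 11 − 4 = 7). Use total PEEP for the elastic gradient.
Pplat = PEEPtotal + Vt / Cstat = 11 + 460 / 59.7 = 11 + 7.705 = 18.705 cmH2O.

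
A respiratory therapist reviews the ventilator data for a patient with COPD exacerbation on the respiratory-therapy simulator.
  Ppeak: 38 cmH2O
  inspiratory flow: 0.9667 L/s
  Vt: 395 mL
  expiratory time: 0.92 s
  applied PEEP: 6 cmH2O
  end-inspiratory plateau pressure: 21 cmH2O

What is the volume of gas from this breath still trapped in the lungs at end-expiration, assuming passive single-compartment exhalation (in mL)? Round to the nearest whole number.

54

R = (PIP − Pplat)/V̇ = (38 − 21) / 0.9667 = 17.0/0.9667 = 17.586 cmH2O·s/L.
C = Vt/(Pplat − PEEP) = 395.0 / (21 − 6) = 395.0/15.0 = 26.333 mL/cmH2O.
τ = R × C = 17.586 × 0.02633 L/cmH2O = 0.463 s.
Fraction remaining = e^(−Te/τ) = e^(−0.92/0.463) = 0.1371.
Trapped volume = 395.0 × 0.1371 = 54.155 mL.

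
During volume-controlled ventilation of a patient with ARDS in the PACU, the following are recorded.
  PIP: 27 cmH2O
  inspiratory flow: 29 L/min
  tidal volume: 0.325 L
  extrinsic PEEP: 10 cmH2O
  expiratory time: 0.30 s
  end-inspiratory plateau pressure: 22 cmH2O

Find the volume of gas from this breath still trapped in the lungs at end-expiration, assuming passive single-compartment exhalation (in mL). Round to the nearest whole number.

Flow: 29 L/min ÷ 60 = 0.4833 L/s.
R = (PIP − Pplat)/V̇ = (27 − 22) / 0.4833 = 5.0/0.4833 = 10.346 cmH2O·s/L.
C = Vt/(Pplat − PEEP) = 325.0 / (22 − 10) = 325.0/12.0 = 27.083 mL/cmH2O.
τ = R × C = 10.346 × 0.02708 L/cmH2O = 0.2802 s.
Fraction remaining = e^(−Te/τ) = e^(−0.30/0.2802) = 0.3428.
Trapped volume = 325.0 × 0.3428 = 111.41 mL.

111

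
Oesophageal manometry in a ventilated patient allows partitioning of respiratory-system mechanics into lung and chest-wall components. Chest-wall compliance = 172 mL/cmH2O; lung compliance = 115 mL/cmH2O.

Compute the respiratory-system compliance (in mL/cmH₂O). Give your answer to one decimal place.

68.9

Lung and chest wall are elastances in series: 1/Crs = 1/CL + 1/Ccw.
1/Crs = 1/115 + 1/172 = 0.01451.
Crs = 68.918 mL/cmH2O.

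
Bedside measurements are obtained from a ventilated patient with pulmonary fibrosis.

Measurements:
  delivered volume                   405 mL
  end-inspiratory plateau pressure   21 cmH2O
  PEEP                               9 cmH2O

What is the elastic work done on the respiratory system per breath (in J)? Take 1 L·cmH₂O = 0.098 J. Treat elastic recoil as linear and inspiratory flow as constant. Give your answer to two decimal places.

0.24

Elastic work ≈ ½ × (Pplat − PEEP) × Vt = 0.5 × (21 − 9) × 0.405 L = 0.5 × 12.0 × 0.405 = 2.43 L·cmH2O.
× 0.098 J/(L·cmH2O) → 0.2381 J.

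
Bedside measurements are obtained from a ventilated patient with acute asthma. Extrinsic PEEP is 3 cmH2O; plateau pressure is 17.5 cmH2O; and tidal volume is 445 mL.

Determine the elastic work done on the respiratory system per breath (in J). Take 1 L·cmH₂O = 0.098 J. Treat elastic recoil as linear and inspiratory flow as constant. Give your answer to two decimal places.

Elastic work ≈ ½ × (Pplat − PEEP) × Vt = 0.5 × (17.5 − 3) × 0.445 L = 0.5 × 14.5 × 0.445 = 3.226 L·cmH2O.
× 0.098 J/(L·cmH2O) → 0.3161 J.

0.32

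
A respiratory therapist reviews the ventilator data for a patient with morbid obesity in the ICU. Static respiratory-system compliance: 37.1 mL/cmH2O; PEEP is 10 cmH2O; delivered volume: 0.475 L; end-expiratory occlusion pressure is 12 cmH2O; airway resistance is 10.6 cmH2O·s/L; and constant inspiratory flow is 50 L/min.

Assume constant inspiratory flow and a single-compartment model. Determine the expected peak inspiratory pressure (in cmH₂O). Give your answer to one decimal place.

Flow: 50 L/min ÷ 60 = 0.8333 L/s.
Total PEEP = 12 cmH2O (set 10 + intrinsic 2); this is the baseline alveolar pressure.
Equation of motion (constant flow): PIP = Vt/C + R·V̇ + PEEP.
PIP = 475/37.1 + 10.6×0.8333 + 12 = 12.803 + 8.833 + 12 = 33.636 cmH2O.

33.6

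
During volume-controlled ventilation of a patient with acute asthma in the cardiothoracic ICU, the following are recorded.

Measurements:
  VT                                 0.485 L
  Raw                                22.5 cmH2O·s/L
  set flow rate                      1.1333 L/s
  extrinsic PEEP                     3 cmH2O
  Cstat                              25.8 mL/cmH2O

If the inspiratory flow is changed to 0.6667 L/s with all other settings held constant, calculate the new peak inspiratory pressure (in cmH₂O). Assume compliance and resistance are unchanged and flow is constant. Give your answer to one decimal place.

PIP = Vt/C + R·V̇ + PEEP (constant-flow equation of motion).
Only the resistive term changes: ΔPIP = R × ΔV̇ = 22.5 × (0.6667 − 1.1333) = 22.5 × -0.4666 = -10.499 cmH2O.
Original PIP = 485/25.8 + 22.5×1.1333 + 3 = 47.298 cmH2O; new PIP = 47.298 + (-10.499) = 36.799 cmH2O.

36.8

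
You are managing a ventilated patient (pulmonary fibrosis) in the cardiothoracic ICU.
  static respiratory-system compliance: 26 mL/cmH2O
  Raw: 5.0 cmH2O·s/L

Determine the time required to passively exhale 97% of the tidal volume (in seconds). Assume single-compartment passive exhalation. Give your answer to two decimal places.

0.46

τ = R × C = 5.0 × 26 mL/cmH2O = 5.0 × 0.026 L/cmH2O = 0.13 s.
Exhaled fraction f = 1 − e^(−t/τ) → t = −τ·ln(1 − f) = −0.13·ln(0.03) = 0.4559 s.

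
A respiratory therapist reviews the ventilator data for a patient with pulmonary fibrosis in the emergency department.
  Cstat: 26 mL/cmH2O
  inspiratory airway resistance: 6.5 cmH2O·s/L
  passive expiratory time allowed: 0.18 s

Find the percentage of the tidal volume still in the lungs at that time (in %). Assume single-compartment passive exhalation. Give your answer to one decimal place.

τ = R × C = 6.5 × 26 mL/cmH2O = 6.5 × 0.026 L/cmH2O = 0.169 s.
Passive exhalation: V(t)/V₀ = e^(−t/τ) = e^(−0.18/0.169) = 0.3447.
Fraction remaining = 0.3447 → 34.47%.

34.5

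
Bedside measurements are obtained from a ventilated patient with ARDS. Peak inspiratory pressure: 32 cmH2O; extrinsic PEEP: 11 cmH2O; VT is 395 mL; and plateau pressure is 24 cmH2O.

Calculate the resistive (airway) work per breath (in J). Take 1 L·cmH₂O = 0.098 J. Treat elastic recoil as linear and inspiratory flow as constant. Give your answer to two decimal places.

0.31

With constant inspiratory flow the resistive pressure is constant at PIP − Pplat = 32 − 24 = 8.0 cmH2O, so resistive work = 8.0 × 0.395 = 3.16 L·cmH2O.
× 0.098 J/(L·cmH2O) → 0.3097 J.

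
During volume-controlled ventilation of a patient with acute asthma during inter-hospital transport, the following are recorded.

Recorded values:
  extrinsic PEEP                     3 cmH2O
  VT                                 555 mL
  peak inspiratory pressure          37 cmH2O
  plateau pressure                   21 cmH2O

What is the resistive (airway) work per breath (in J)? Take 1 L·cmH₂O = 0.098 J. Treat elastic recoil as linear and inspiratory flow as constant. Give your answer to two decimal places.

With constant inspiratory flow the resistive pressure is constant at PIP − Pplat = 37 − 21 = 16.0 cmH2O, so resistive work = 16.0 × 0.555 = 8.88 L·cmH2O.
× 0.098 J/(L·cmH2O) → 0.8702 J.

0.87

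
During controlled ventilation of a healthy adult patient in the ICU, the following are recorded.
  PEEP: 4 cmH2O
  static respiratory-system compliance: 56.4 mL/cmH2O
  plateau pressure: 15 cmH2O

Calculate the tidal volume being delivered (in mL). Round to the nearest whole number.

620

Vt = Cstat × (Pplat − PEEP) = 56.4 × (15 − 4) = 56.4 × 11.0 = 620.4 mL.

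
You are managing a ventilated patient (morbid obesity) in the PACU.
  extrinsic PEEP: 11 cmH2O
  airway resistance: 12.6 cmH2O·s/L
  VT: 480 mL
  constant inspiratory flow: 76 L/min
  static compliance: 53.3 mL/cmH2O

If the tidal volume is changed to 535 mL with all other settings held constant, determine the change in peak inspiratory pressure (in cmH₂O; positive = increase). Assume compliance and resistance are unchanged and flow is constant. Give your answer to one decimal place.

1.0

PIP = Vt/C + R·V̇ + PEEP (constant-flow equation of motion).
Only the elastic term changes: ΔPIP = ΔVt / C = (535 − 480) / 53.3 = 1.032 cmH2O.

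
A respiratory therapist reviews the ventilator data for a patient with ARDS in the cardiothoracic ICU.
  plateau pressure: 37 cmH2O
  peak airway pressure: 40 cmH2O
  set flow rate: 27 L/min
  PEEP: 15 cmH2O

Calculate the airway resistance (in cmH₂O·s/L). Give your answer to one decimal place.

6.7

Flow: 27 L/min ÷ 60 = 0.45 L/s.
Raw = (PIP − Pplat) / flow = (40 − 37) / 0.45 = 3.0 / 0.45 = 6.667 cmH2O·s/L.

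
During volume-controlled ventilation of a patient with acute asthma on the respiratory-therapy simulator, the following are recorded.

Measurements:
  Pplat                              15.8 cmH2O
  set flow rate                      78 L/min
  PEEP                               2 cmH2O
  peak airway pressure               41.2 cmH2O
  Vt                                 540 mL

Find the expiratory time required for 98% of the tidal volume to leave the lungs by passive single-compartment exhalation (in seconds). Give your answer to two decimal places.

2.99

Flow: 78 L/min ÷ 60 = 1.3 L/s.
R = (PIP − Pplat)/V̇ = (41.2 − 15.8) / 1.3 = 25.4/1.3 = 19.538 cmH2O·s/L.
C = Vt/(Pplat − PEEP) = 540.0 / (15.8 − 2) = 540.0/13.8 = 39.13 mL/cmH2O.
τ = R × C = 19.538 × 0.03913 L/cmH2O = 0.7645 s.
t = −τ·ln(1 − 0.98) = −0.7645·ln(0.02) = 2.991 s.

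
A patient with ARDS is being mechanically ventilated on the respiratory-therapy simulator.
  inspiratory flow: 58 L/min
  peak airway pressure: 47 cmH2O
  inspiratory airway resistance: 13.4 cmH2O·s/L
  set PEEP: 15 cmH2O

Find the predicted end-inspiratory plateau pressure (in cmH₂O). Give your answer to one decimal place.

Flow: 58 L/min ÷ 60 = 0.9667 L/s.
Pplat = PIP − Raw × flow = 47 − 13.4 × 0.9667 = 47 − 12.954 = 34.046 cmH2O.

34.0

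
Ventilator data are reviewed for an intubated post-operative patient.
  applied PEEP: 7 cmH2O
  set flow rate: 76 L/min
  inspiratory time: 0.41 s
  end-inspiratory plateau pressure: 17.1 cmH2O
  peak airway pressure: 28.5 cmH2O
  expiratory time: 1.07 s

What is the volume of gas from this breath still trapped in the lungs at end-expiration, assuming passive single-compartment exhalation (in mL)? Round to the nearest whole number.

Flow: 76 L/min ÷ 60 = 1.2667 L/s.
Vt = flow × Ti = 1.2667 L/s × 0.41 s × 1000 mL/L = 519.35 mL.
R = (PIP − Pplat)/V̇ = (28.5 − 17.1) / 1.2667 = 11.4/1.2667 = 9.0 cmH2O·s/L.
C = Vt/(Pplat − PEEP) = 519.35 / (17.1 − 7) = 519.35/10.1 = 51.421 mL/cmH2O.
τ = R × C = 9.0 × 0.05142 L/cmH2O = 0.4628 s.
Fraction remaining = e^(−Te/τ) = e^(−1.07/0.4628) = 0.09906.
Trapped volume = 519.35 × 0.09906 = 51.447 mL.

51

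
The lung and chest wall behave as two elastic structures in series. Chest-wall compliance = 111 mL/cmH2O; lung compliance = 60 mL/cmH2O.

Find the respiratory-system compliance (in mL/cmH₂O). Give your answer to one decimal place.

Lung and chest wall are elastances in series: 1/Crs = 1/CL + 1/Ccw.
1/Crs = 1/60 + 1/111 = 0.02568.
Crs = 38.941 mL/cmH2O.

38.9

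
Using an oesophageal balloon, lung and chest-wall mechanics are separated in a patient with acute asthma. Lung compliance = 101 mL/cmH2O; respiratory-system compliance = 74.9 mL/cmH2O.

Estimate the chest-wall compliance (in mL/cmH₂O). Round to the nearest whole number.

1/Ccw = 1/Crs − 1/CL.
1/Ccw = 1/74.9 − 1/101 = 0.00345.
Ccw = 289.86 mL/cmH2O.

290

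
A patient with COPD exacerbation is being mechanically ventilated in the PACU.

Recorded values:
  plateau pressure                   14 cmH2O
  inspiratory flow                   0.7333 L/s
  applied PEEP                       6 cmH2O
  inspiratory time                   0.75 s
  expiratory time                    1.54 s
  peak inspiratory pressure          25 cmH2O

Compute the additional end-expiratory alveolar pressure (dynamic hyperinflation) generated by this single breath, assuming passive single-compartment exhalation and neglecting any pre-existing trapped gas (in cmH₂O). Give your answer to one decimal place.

Vt = flow × Ti = 0.7333 L/s × 0.75 s × 1000 mL/L = 549.98 mL.
R = (PIP − Pplat)/V̇ = (25 − 14) / 0.7333 = 11.0/0.7333 = 15.001 cmH2O·s/L.
C = Vt/(Pplat − PEEP) = 549.98 / (14 − 6) = 549.98/8.0 = 68.748 mL/cmH2O.
τ = R × C = 15.001 × 0.06875 L/cmH2O = 1.031 s.
Fraction remaining = e^(−Te/τ) = e^(−1.54/1.031) = 0.2245; trapped volume = 549.98 × 0.2245 = 123.47 mL.
Additional alveolar pressure from trapping ≈ V_trapped / C = 123.47 / 68.748 = 1.796 cmH2O.

1.8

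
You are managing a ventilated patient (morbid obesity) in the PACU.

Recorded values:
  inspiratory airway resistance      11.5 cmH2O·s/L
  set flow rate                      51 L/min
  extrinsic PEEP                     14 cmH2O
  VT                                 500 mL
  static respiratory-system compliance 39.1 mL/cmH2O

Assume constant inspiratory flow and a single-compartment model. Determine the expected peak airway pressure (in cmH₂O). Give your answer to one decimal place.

Flow: 51 L/min ÷ 60 = 0.85 L/s.
Equation of motion (constant flow): PIP = Vt/C + R·V̇ + PEEP.
PIP = 500/39.1 + 11.5×0.85 + 14 = 12.788 + 9.775 + 14 = 36.563 cmH2O.

36.6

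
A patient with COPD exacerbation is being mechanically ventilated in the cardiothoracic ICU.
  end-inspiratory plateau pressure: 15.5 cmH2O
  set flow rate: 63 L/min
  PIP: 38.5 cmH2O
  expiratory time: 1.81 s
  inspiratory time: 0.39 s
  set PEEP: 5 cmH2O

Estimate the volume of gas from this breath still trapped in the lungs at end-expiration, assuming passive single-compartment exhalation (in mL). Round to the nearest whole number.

Flow: 63 L/min ÷ 60 = 1.05 L/s.
Vt = flow × Ti = 1.05 L/s × 0.39 s × 1000 mL/L = 409.5 mL.
R = (PIP − Pplat)/V̇ = (38.5 − 15.5) / 1.05 = 23.0/1.05 = 21.905 cmH2O·s/L.
C = Vt/(Pplat − PEEP) = 409.5 / (15.5 − 5) = 409.5/10.5 = 39.0 mL/cmH2O.
τ = R × C = 21.905 × 0.039 L/cmH2O = 0.8543 s.
Fraction remaining = e^(−Te/τ) = e^(−1.81/0.8543) = 0.1202.
Trapped volume = 409.5 × 0.1202 = 49.222 mL.

49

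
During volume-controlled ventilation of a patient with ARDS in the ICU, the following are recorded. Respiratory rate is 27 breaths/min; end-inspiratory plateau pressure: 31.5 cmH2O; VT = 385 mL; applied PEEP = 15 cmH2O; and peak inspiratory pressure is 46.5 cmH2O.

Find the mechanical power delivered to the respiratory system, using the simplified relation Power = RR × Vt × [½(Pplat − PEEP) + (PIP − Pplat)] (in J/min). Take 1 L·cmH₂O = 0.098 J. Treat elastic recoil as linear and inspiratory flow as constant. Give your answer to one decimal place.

Per-breath work = Vt × [½(Pplat−PEEP) + (PIP−Pplat)] = 0.385 × [0.5×16.5 + 15.0] = 0.385 × 23.25 = 8.951 L·cmH2O.
Power = 27 × 8.951 = 241.68 L·cmH2O/min.
× 0.098 J/(L·cmH2O) → 23.685 J/min.

23.7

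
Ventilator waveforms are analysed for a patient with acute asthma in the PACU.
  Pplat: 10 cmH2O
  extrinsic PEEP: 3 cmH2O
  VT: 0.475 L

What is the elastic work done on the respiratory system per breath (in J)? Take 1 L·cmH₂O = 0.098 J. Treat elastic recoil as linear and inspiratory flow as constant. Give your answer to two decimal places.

Elastic work ≈ ½ × (Pplat − PEEP) × Vt = 0.5 × (10 − 3) × 0.475 L = 0.5 × 7.0 × 0.475 = 1.663 L·cmH2O.
× 0.098 J/(L·cmH2O) → 0.163 J.

0.16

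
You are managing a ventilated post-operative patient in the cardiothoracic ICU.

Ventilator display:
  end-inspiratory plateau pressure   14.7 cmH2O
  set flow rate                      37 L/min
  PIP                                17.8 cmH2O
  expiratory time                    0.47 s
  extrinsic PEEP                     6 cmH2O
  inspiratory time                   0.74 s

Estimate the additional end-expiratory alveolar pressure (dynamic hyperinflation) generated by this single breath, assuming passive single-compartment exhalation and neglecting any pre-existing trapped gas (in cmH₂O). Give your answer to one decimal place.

Flow: 37 L/min ÷ 60 = 0.6167 L/s.
Vt = flow × Ti = 0.6167 L/s × 0.74 s × 1000 mL/L = 456.36 mL.
R = (PIP − Pplat)/V̇ = (17.8 − 14.7) / 0.6167 = 3.1/0.6167 = 5.027 cmH2O·s/L.
C = Vt/(Pplat − PEEP) = 456.36 / (14.7 − 6) = 456.36/8.7 = 52.455 mL/cmH2O.
τ = R × C = 5.027 × 0.05246 L/cmH2O = 0.2637 s.
Fraction remaining = e^(−Te/τ) = e^(−0.47/0.2637) = 0.1682; trapped volume = 456.36 × 0.1682 = 76.76 mL.
Additional alveolar pressure from trapping ≈ V_trapped / C = 76.76 / 52.455 = 1.463 cmH2O.

1.5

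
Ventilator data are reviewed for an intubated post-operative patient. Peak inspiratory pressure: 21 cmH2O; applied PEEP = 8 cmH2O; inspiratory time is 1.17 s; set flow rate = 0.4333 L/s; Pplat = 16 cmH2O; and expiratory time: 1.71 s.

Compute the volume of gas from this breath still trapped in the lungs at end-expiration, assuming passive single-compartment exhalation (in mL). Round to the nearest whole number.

Vt = flow × Ti = 0.4333 L/s × 1.17 s × 1000 mL/L = 506.96 mL.
R = (PIP − Pplat)/V̇ = (21 − 16) / 0.4333 = 5.0/0.4333 = 11.539 cmH2O·s/L.
C = Vt/(Pplat − PEEP) = 506.96 / (16 − 8) = 506.96/8.0 = 63.37 mL/cmH2O.
τ = R × C = 11.539 × 0.06337 L/cmH2O = 0.7312 s.
Fraction remaining = e^(−Te/τ) = e^(−1.71/0.7312) = 0.09646.
Trapped volume = 506.96 × 0.09646 = 48.901 mL.

49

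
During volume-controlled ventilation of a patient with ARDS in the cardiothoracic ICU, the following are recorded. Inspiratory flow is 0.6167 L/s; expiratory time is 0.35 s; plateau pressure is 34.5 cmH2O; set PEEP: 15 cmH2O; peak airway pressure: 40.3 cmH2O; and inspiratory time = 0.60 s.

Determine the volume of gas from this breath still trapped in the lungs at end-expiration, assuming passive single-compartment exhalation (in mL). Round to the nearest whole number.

52

Vt = flow × Ti = 0.6167 L/s × 0.60 s × 1000 mL/L = 370.02 mL.
R = (PIP − Pplat)/V̇ = (40.3 − 34.5) / 0.6167 = 5.8/0.6167 = 9.405 cmH2O·s/L.
C = Vt/(Pplat − PEEP) = 370.02 / (34.5 − 15) = 370.02/19.5 = 18.975 mL/cmH2O.
τ = R × C = 9.405 × 0.01898 L/cmH2O = 0.1785 s.
Fraction remaining = e^(−Te/τ) = e^(−0.35/0.1785) = 0.1407.
Trapped volume = 370.02 × 0.1407 = 52.062 mL.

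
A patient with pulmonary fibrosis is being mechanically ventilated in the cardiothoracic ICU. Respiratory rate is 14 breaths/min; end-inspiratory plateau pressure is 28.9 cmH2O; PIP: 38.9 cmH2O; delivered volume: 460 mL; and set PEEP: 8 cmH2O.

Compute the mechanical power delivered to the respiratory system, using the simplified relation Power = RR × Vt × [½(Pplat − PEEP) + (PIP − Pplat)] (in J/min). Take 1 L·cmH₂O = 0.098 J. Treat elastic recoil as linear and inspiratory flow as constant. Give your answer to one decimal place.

12.9

Per-breath work = Vt × [½(Pplat−PEEP) + (PIP−Pplat)] = 0.460 × [0.5×20.9 + 10.0] = 0.460 × 20.45 = 9.407 L·cmH2O.
Power = 14 × 9.407 = 131.7 L·cmH2O/min.
× 0.098 J/(L·cmH2O) → 12.907 J/min.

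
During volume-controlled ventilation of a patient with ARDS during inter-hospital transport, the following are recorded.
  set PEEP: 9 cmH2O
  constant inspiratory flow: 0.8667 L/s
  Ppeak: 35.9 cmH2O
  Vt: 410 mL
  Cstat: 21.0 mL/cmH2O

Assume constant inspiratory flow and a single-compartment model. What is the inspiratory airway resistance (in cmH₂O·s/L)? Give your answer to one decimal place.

Equation of motion (constant flow): PIP = Vt/C + R·V̇ + PEEP.
R·V̇ = PIP − Vt/C − PEEP = 35.9 − 410/21.0 − 9 = 35.9 − 19.524 − 9 = 7.376 cmH2O.
R = 7.376 / 0.8667 = 8.51 cmH2O·s/L.

8.5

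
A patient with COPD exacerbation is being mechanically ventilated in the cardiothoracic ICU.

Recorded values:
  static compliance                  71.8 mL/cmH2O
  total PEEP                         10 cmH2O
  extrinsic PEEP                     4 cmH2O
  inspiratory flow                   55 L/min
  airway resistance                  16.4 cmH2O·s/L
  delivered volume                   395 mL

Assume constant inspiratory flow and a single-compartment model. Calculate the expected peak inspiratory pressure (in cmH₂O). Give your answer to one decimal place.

30.5

Flow: 55 L/min ÷ 60 = 0.9167 L/s.
Total PEEP = 10 cmH2O (set 4 + intrinsic 6); this is the baseline alveolar pressure.
Equation of motion (constant flow): PIP = Vt/C + R·V̇ + PEEP.
PIP = 395/71.8 + 16.4×0.9167 + 10 = 5.501 + 15.034 + 10 = 30.535 cmH2O.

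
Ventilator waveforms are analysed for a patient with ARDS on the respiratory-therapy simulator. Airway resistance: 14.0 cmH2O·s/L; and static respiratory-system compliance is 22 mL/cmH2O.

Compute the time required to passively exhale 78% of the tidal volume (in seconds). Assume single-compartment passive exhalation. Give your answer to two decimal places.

τ = R × C = 14.0 × 22 mL/cmH2O = 14.0 × 0.022 L/cmH2O = 0.308 s.
Exhaled fraction f = 1 − e^(−t/τ) → t = −τ·ln(1 − f) = −0.308·ln(0.22) = 0.4664 s.

0.47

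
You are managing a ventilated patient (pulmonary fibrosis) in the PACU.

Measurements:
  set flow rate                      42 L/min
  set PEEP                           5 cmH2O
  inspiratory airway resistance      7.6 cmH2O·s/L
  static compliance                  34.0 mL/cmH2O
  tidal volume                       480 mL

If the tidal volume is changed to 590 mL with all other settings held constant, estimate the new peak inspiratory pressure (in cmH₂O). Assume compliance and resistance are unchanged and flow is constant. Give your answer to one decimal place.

Flow: 42 L/min ÷ 60 = 0.7 L/s.
PIP = Vt/C + R·V̇ + PEEP (constant-flow equation of motion).
Only the elastic term changes: ΔPIP = ΔVt / C = (590 − 480) / 34.0 = 3.235 cmH2O.
Original PIP = 480/34.0 + 7.6×0.7 + 5 = 24.438 cmH2O; new PIP = 24.438 + (3.235) = 27.673 cmH2O.

27.7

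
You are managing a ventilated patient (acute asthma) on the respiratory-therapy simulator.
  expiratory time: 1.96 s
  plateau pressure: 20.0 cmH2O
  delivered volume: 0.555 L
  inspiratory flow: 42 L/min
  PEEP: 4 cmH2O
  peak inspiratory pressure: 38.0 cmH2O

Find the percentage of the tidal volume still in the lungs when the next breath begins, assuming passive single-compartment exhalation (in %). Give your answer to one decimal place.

Flow: 42 L/min ÷ 60 = 0.7 L/s.
R = (PIP − Pplat)/V̇ = (38.0 − 20.0) / 0.7 = 18.0/0.7 = 25.714 cmH2O·s/L.
C = Vt/(Pplat − PEEP) = 555.0 / (20.0 − 4) = 555.0/16.0 = 34.688 mL/cmH2O.
τ = R × C = 25.714 × 0.03469 L/cmH2O = 0.892 s.
Fraction remaining at end-expiration = e^(−Te/τ) = e^(−1.96/0.892) = 0.1111 → 11.11%.

11.1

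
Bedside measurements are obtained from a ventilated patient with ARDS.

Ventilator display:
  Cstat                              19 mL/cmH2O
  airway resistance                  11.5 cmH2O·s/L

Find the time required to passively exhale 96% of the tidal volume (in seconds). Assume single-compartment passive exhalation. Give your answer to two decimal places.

τ = R × C = 11.5 × 19 mL/cmH2O = 11.5 × 0.019 L/cmH2O = 0.2185 s.
Exhaled fraction f = 1 − e^(−t/τ) → t = −τ·ln(1 − f) = −0.2185·ln(0.04) = 0.7033 s.

0.70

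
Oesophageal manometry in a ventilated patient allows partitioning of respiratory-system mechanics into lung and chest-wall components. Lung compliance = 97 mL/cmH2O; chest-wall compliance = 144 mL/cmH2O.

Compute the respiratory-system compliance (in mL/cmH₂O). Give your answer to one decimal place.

58.0

Lung and chest wall are elastances in series: 1/Crs = 1/CL + 1/Ccw.
1/Crs = 1/97 + 1/144 = 0.01725.
Crs = 57.971 mL/cmH2O.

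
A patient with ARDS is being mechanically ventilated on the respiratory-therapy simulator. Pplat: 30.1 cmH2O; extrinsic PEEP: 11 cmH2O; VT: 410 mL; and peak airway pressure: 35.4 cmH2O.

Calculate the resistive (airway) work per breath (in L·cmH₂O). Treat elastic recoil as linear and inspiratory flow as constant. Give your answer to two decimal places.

With constant inspiratory flow the resistive pressure is constant at PIP − Pplat = 35.4 − 30.1 = 5.3 cmH2O, so resistive work = 5.3 × 0.410 = 2.173 L·cmH2O.

2.17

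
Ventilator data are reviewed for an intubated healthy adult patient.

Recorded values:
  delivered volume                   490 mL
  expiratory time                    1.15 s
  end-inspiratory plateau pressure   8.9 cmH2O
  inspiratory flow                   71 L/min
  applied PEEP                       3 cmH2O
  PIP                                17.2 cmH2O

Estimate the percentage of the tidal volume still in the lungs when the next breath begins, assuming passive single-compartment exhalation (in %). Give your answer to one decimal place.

13.9

Flow: 71 L/min ÷ 60 = 1.1833 L/s.
R = (PIP − Pplat)/V̇ = (17.2 − 8.9) / 1.1833 = 8.3/1.1833 = 7.014 cmH2O·s/L.
C = Vt/(Pplat − PEEP) = 490.0 / (8.9 − 3) = 490.0/5.9 = 83.051 mL/cmH2O.
τ = R × C = 7.014 × 0.08305 L/cmH2O = 0.5825 s.
Fraction remaining at end-expiration = e^(−Te/τ) = e^(−1.15/0.5825) = 0.1389 → 13.89%.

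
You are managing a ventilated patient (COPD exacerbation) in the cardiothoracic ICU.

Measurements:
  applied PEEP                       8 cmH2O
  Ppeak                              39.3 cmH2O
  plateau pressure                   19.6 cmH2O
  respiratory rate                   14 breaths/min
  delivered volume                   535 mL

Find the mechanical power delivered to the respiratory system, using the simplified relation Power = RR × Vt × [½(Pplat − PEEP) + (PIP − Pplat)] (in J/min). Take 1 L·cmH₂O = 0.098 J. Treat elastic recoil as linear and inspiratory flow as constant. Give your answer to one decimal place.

18.7

Per-breath work = Vt × [½(Pplat−PEEP) + (PIP−Pplat)] = 0.535 × [0.5×11.6 + 19.7] = 0.535 × 25.5 = 13.643 L·cmH2O.
Power = 14 × 13.643 = 191.0 L·cmH2O/min.
× 0.098 J/(L·cmH2O) → 18.718 J/min.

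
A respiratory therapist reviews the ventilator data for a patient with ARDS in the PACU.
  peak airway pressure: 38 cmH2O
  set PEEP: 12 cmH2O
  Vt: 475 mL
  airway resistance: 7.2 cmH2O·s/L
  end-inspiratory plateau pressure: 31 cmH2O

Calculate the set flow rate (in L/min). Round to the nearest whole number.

flow = (PIP − Pplat) / Raw = (38 − 31) / 7.2 = 0.9722 L/s × 60 = 58.332 L/min.

58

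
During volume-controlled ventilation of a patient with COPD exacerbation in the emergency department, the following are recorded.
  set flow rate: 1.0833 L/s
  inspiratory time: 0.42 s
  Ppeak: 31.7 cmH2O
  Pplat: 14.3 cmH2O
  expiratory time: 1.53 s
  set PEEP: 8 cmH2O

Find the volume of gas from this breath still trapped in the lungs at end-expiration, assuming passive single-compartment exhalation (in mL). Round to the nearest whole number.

Vt = flow × Ti = 1.0833 L/s × 0.42 s × 1000 mL/L = 454.99 mL.
R = (PIP − Pplat)/V̇ = (31.7 − 14.3) / 1.0833 = 17.4/1.0833 = 16.062 cmH2O·s/L.
C = Vt/(Pplat − PEEP) = 454.99 / (14.3 − 8) = 454.99/6.3 = 72.221 mL/cmH2O.
τ = R × C = 16.062 × 0.07222 L/cmH2O = 1.16 s.
Fraction remaining = e^(−Te/τ) = e^(−1.53/1.16) = 0.2674.
Trapped volume = 454.99 × 0.2674 = 121.66 mL.

122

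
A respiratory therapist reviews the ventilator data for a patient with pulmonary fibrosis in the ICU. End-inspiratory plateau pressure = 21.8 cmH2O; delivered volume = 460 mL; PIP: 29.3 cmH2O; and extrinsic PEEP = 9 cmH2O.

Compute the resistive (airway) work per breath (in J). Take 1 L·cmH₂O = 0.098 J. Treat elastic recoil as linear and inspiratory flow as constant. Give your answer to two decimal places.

0.34

With constant inspiratory flow the resistive pressure is constant at PIP − Pplat = 29.3 − 21.8 = 7.5 cmH2O, so resistive work = 7.5 × 0.460 = 3.45 L·cmH2O.
× 0.098 J/(L·cmH2O) → 0.3381 J.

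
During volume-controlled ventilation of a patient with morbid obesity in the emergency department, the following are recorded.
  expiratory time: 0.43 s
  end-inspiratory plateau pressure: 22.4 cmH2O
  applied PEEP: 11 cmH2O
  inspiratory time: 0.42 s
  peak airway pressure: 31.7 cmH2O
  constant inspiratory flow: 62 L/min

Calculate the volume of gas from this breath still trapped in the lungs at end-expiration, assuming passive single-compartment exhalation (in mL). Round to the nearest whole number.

Flow: 62 L/min ÷ 60 = 1.0333 L/s.
Vt = flow × Ti = 1.0333 L/s × 0.42 s × 1000 mL/L = 433.99 mL.
R = (PIP − Pplat)/V̇ = (31.7 − 22.4) / 1.0333 = 9.3/1.0333 = 9.0 cmH2O·s/L.
C = Vt/(Pplat − PEEP) = 433.99 / (22.4 − 11) = 433.99/11.4 = 38.069 mL/cmH2O.
τ = R × C = 9.0 × 0.03807 L/cmH2O = 0.3426 s.
Fraction remaining = e^(−Te/τ) = e^(−0.43/0.3426) = 0.285.
Trapped volume = 433.99 × 0.285 = 123.69 mL.

124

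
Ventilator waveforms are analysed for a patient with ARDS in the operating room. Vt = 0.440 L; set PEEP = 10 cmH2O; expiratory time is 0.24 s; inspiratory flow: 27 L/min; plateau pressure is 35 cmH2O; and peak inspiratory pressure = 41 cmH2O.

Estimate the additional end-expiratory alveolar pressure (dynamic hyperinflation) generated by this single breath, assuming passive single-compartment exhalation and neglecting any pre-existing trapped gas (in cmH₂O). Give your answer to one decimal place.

9.0

Flow: 27 L/min ÷ 60 = 0.45 L/s.
R = (PIP − Pplat)/V̇ = (41 − 35) / 0.45 = 6.0/0.45 = 13.333 cmH2O·s/L.
C = Vt/(Pplat − PEEP) = 440.0 / (35 − 10) = 440.0/25.0 = 17.6 mL/cmH2O.
τ = R × C = 13.333 × 0.0176 L/cmH2O = 0.2347 s.
Fraction remaining = e^(−Te/τ) = e^(−0.24/0.2347) = 0.3597; trapped volume = 440.0 × 0.3597 = 158.27 mL.
Additional alveolar pressure from trapping ≈ V_trapped / C = 158.27 / 17.6 = 8.993 cmH2O.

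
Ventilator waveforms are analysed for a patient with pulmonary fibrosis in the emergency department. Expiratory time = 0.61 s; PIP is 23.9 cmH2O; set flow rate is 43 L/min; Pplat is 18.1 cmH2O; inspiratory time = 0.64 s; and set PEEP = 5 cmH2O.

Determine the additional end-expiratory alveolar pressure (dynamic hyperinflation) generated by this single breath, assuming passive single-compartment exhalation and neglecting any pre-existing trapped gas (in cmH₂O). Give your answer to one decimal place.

Flow: 43 L/min ÷ 60 = 0.7167 L/s.
Vt = flow × Ti = 0.7167 L/s × 0.64 s × 1000 mL/L = 458.69 mL.
R = (PIP − Pplat)/V̇ = (23.9 − 18.1) / 0.7167 = 5.8/0.7167 = 8.093 cmH2O·s/L.
C = Vt/(Pplat − PEEP) = 458.69 / (18.1 − 5) = 458.69/13.1 = 35.015 mL/cmH2O.
τ = R × C = 8.093 × 0.03502 L/cmH2O = 0.2834 s.
Fraction remaining = e^(−Te/τ) = e^(−0.61/0.2834) = 0.1162; trapped volume = 458.69 × 0.1162 = 53.3 mL.
Additional alveolar pressure from trapping ≈ V_trapped / C = 53.3 / 35.015 = 1.522 cmH2O.

1.5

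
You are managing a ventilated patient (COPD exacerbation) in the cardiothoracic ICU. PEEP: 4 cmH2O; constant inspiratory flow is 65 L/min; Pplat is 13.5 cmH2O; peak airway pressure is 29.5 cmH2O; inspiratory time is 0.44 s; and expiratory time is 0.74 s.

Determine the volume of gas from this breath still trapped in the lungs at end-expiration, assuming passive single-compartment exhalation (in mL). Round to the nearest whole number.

Flow: 65 L/min ÷ 60 = 1.0833 L/s.
Vt = flow × Ti = 1.0833 L/s × 0.44 s × 1000 mL/L = 476.65 mL.
R = (PIP − Pplat)/V̇ = (29.5 − 13.5) / 1.0833 = 16.0/1.0833 = 14.77 cmH2O·s/L.
C = Vt/(Pplat − PEEP) = 476.65 / (13.5 − 4) = 476.65/9.5 = 50.174 mL/cmH2O.
τ = R × C = 14.77 × 0.05017 L/cmH2O = 0.741 s.
Fraction remaining = e^(−Te/τ) = e^(−0.74/0.741) = 0.3684.
Trapped volume = 476.65 × 0.3684 = 175.6 mL.

176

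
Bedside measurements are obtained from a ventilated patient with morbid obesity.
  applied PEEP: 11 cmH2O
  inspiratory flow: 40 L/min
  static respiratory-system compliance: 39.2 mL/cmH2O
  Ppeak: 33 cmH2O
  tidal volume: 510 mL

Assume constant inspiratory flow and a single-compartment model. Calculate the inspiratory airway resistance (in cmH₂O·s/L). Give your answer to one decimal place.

13.5

Flow: 40 L/min ÷ 60 = 0.6667 L/s.
Equation of motion (constant flow): PIP = Vt/C + R·V̇ + PEEP.
R·V̇ = PIP − Vt/C − PEEP = 33 − 510/39.2 − 11 = 33 − 13.01 − 11 = 8.99 cmH2O.
R = 8.99 / 0.6667 = 13.484 cmH2O·s/L.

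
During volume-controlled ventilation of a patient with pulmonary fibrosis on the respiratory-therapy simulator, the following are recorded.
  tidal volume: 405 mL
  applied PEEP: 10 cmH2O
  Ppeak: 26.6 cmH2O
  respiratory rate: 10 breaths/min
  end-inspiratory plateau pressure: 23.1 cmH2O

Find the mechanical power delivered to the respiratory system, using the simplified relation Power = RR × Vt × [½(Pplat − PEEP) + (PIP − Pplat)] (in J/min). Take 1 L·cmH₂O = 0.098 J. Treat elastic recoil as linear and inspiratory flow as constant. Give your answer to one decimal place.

4.0

Per-breath work = Vt × [½(Pplat−PEEP) + (PIP−Pplat)] = 0.405 × [0.5×13.1 + 3.5] = 0.405 × 10.05 = 4.07 L·cmH2O.
Power = 10 × 4.07 = 40.7 L·cmH2O/min.
× 0.098 J/(L·cmH2O) → 3.989 J/min.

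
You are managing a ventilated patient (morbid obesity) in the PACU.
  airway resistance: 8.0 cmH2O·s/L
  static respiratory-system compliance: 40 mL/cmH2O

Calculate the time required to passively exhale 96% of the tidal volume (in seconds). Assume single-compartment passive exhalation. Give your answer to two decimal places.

τ = R × C = 8.0 × 40 mL/cmH2O = 8.0 × 0.040 L/cmH2O = 0.32 s.
Exhaled fraction f = 1 − e^(−t/τ) → t = −τ·ln(1 − f) = −0.32·ln(0.04) = 1.03 s.

1.03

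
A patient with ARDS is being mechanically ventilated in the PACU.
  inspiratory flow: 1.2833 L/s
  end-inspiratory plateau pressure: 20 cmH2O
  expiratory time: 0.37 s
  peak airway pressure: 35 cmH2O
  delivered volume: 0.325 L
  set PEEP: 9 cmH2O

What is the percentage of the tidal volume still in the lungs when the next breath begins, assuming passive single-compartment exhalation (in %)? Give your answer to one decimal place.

34.3

R = (PIP − Pplat)/V̇ = (35 − 20) / 1.2833 = 15.0/1.2833 = 11.689 cmH2O·s/L.
C = Vt/(Pplat − PEEP) = 325.0 / (20 − 9) = 325.0/11.0 = 29.545 mL/cmH2O.
τ = R × C = 11.689 × 0.02955 L/cmH2O = 0.3454 s.
Fraction remaining at end-expiration = e^(−Te/τ) = e^(−0.37/0.3454) = 0.3426 → 34.26%.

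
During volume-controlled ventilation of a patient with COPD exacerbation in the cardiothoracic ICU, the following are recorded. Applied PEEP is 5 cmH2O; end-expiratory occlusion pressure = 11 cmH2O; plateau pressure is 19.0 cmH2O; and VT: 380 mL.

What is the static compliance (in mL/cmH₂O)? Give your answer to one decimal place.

47.5

End-expiratory occlusion gives total PEEP = 11 cmH2O (intrinsic PEEP = 11 − 5 = 6). Use total PEEP for the elastic gradient.
Cstat = Vt / (Pplat − PEEPtotal) = 380 / (19.0 − 11) = 380 / 8.0 = 47.5 mL/cmH2O.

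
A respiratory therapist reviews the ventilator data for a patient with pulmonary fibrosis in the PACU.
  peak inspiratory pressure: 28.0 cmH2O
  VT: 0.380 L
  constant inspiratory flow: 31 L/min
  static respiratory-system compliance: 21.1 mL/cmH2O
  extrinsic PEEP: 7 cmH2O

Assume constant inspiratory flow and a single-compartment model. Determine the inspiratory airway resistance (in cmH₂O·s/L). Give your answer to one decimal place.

Flow: 31 L/min ÷ 60 = 0.5167 L/s.
Equation of motion (constant flow): PIP = Vt/C + R·V̇ + PEEP.
R·V̇ = PIP − Vt/C − PEEP = 28.0 − 380/21.1 − 7 = 28.0 − 18.009 − 7 = 2.991 cmH2O.
R = 2.991 / 0.5167 = 5.789 cmH2O·s/L.

5.8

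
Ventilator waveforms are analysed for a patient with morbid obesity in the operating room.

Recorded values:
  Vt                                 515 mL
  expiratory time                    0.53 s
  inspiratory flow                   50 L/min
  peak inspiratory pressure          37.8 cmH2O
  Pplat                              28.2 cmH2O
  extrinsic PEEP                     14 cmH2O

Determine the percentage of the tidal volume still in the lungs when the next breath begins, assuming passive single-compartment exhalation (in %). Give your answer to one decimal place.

Flow: 50 L/min ÷ 60 = 0.8333 L/s.
R = (PIP − Pplat)/V̇ = (37.8 − 28.2) / 0.8333 = 9.6/0.8333 = 11.52 cmH2O·s/L.
C = Vt/(Pplat − PEEP) = 515.0 / (28.2 − 14) = 515.0/14.2 = 36.268 mL/cmH2O.
τ = R × C = 11.52 × 0.03627 L/cmH2O = 0.4178 s.
Fraction remaining at end-expiration = e^(−Te/τ) = e^(−0.53/0.4178) = 0.2812 → 28.12%.

28.1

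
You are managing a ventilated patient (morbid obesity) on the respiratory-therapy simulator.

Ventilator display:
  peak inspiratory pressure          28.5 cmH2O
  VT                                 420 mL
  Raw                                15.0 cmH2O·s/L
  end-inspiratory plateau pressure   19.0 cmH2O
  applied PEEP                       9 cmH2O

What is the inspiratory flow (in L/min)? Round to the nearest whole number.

flow = (PIP − Pplat) / Raw = (28.5 − 19.0) / 15.0 = 0.6333 L/s × 60 = 37.998 L/min.

38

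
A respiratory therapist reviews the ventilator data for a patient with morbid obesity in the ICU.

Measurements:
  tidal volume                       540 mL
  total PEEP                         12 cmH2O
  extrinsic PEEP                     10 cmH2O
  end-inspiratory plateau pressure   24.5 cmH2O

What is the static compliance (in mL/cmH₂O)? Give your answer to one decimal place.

End-expiratory occlusion gives total PEEP = 12 cmH2O (intrinsic PEEP = 12 − 10 = 2). Use total PEEP for the elastic gradient.
Cstat = Vt / (Pplat − PEEPtotal) = 540 / (24.5 − 12) = 540 / 12.5 = 43.2 mL/cmH2O.

43.2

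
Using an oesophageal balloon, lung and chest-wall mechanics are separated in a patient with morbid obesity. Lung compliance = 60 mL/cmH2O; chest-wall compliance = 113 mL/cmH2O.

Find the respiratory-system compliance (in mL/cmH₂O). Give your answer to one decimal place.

39.2

Lung and chest wall are elastances in series: 1/Crs = 1/CL + 1/Ccw.
1/Crs = 1/60 + 1/113 = 0.02552.
Crs = 39.185 mL/cmH2O.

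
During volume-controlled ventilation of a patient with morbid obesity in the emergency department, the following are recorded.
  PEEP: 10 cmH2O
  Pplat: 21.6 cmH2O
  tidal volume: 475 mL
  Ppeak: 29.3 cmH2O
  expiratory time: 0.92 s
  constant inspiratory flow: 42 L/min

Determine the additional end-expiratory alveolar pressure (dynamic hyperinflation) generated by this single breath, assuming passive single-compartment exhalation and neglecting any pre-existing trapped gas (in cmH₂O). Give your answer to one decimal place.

Flow: 42 L/min ÷ 60 = 0.7 L/s.
R = (PIP − Pplat)/V̇ = (29.3 − 21.6) / 0.7 = 7.7/0.7 = 11.0 cmH2O·s/L.
C = Vt/(Pplat − PEEP) = 475.0 / (21.6 − 10) = 475.0/11.6 = 40.948 mL/cmH2O.
τ = R × C = 11.0 × 0.04095 L/cmH2O = 0.4505 s.
Fraction remaining = e^(−Te/τ) = e^(−0.92/0.4505) = 0.1297; trapped volume = 475.0 × 0.1297 = 61.608 mL.
Additional alveolar pressure from trapping ≈ V_trapped / C = 61.608 / 40.948 = 1.505 cmH2O.

1.5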